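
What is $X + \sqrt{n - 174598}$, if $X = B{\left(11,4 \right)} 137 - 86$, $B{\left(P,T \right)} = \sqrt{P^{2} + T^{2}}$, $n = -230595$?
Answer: $-86 + 137 \sqrt{137} + i \sqrt{405193} \approx 1517.5 + 636.55 i$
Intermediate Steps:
$X = -86 + 137 \sqrt{137}$ ($X = \sqrt{11^{2} + 4^{2}} \cdot 137 - 86 = \sqrt{121 + 16} \cdot 137 - 86 = \sqrt{137} \cdot 137 - 86 = 137 \sqrt{137} - 86 = -86 + 137 \sqrt{137} \approx 1517.5$)
$X + \sqrt{n - 174598} = \left(-86 + 137 \sqrt{137}\right) + \sqrt{-230595 - 174598} = \left(-86 + 137 \sqrt{137}\right) + \sqrt{-405193} = \left(-86 + 137 \sqrt{137}\right) + i \sqrt{405193} = -86 + 137 \sqrt{137} + i \sqrt{405193}$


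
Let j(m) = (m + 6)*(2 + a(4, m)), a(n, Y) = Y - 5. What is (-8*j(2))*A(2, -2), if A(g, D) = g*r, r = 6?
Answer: 768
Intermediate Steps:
a(n, Y) = -5 + Y
A(g, D) = 6*g (A(g, D) = g*6 = 6*g)
j(m) = (-3 + m)*(6 + m) (j(m) = (m + 6)*(2 + (-5 + m)) = (6 + m)*(-3 + m) = (-3 + m)*(6 + m))
(-8*j(2))*A(2, -2) = (-8*(-18 + 2**2 + 3*2))*(6*2) = -8*(-18 + 4 + 6)*12 = -8*(-8)*12 = 64*12 = 768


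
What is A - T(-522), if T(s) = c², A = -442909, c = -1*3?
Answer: -442918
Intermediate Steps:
c = -3
T(s) = 9 (T(s) = (-3)² = 9)
A - T(-522) = -442909 - 1*9 = -442909 - 9 = -442918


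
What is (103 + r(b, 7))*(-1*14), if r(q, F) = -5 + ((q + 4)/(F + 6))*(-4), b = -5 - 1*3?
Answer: -18060/13 ≈ -1389.2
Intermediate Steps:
b = -8 (b = -5 - 3 = -8)
r(q, F) = -5 - 4*(4 + q)/(6 + F) (r(q, F) = -5 + ((4 + q)/(6 + F))*(-4) = -5 - 4*(4 + q)/(6 + F))
(103 + r(b, 7))*(-1*14) = (103 + (-46 - 5*7 - 4*(-8))/(6 + 7))*(-1*14) = (103 + (-46 - 35 + 32)/13)*(-14) = (103 + (1/13)*(-49))*(-14) = (103 - 49/13)*(-14) = (1290/13)*(-14) = -18060/13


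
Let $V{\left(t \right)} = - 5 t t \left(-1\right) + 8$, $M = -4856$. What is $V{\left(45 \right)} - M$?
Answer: $14989$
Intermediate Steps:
$V{\left(t \right)} = 8 + 5 t^{2}$ ($V{\left(t \right)} = - 5 t^{2} \left(-1\right) + 8 = 5 t^{2} + 8 = 8 + 5 t^{2}$)
$V{\left(45 \right)} - M = \left(8 + 5 \cdot 45^{2}\right) - -4856 = \left(8 + 5 \cdot 2025\right) + 4856 = \left(8 + 10125\right) + 4856 = 10133 + 4856 = 14989$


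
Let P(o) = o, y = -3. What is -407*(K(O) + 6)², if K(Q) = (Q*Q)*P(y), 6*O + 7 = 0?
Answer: -215303/144 ≈ -1495.2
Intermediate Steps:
O = -7/6 (O = -7/6 + (⅙)*0 = -7/6 + 0 = -7/6 ≈ -1.1667)
K(Q) = -3*Q² (K(Q) = (Q*Q)*(-3) = Q²*(-3) = -3*Q²)
-407*(K(O) + 6)² = -407*(-3*(-7/6)² + 6)² = -407*(-3*49/36 + 6)² = -407*(-49/12 + 6)² = -407*(23/12)² = -407*529/144 = -215303/144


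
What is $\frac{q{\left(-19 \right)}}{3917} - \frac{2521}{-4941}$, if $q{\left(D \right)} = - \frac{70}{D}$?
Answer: $\frac{187966253}{367724043} \approx 0.51116$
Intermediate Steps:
$\frac{q{\left(-19 \right)}}{3917} - \frac{2521}{-4941} = \frac{\left(-70\right) \frac{1}{-19}}{3917} - \frac{2521}{-4941} = \left(-70\right) \left(- \frac{1}{19}\right) \frac{1}{3917} - - \frac{2521}{4941} = \frac{70}{19} \cdot \frac{1}{3917} + \frac{2521}{4941} = \frac{70}{74423} + \frac{2521}{4941} = \frac{187966253}{367724043}$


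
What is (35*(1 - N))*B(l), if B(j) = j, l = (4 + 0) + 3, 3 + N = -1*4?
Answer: 1960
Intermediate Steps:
N = -7 (N = -3 - 1*4 = -3 - 4 = -7)
l = 7 (l = 4 + 3 = 7)
(35*(1 - N))*B(l) = (35*(1 - 1*(-7)))*7 = (35*(1 + 7))*7 = (35*8)*7 = 280*7 = 1960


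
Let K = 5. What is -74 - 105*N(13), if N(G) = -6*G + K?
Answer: 7591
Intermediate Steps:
N(G) = 5 - 6*G (N(G) = -6*G + 5 = 5 - 6*G)
-74 - 105*N(13) = -74 - 105*(5 - 6*13) = -74 - 105*(5 - 78) = -74 - 105*(-73) = -74 + 7665 = 7591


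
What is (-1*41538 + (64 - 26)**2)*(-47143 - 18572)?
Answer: 2634777210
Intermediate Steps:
(-1*41538 + (64 - 26)**2)*(-47143 - 18572) = (-41538 + 38**2)*(-65715) = (-41538 + 1444)*(-65715) = -40094*(-65715) = 2634777210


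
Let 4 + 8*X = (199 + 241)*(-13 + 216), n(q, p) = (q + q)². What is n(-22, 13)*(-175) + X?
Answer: -655271/2 ≈ -3.2764e+5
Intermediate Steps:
n(q, p) = 4*q² (n(q, p) = (2*q)² = 4*q²)
X = 22329/2 (X = -½ + ((199 + 241)*(-13 + 216))/8 = -½ + (440*203)/8 = -½ + (⅛)*89320 = -½ + 11165 = 22329/2 ≈ 11165.)
n(-22, 13)*(-175) + X = (4*(-22)²)*(-175) + 22329/2 = (4*484)*(-175) + 22329/2 = 1936*(-175) + 22329/2 = -338800 + 22329/2 = -655271/2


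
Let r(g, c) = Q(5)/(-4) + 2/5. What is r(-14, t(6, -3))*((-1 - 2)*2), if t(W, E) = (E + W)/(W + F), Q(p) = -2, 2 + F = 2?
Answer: -27/5 ≈ -5.4000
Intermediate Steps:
F = 0 (F = -2 + 2 = 0)
t(W, E) = (E + W)/W (t(W, E) = (E + W)/(W + 0) = (E + W)/W)
r(g, c) = 9/10 (r(g, c) = -2/(-4) + 2/5 = -2*(-1/4) + 2*(1/5) = 1/2 + 2/5 = 9/10)
r(-14, t(6, -3))*((-1 - 2)*2) = 9*((-1 - 2)*2)/10 = 9*(-3*2)/10 = (9/10)*(-6) = -27/5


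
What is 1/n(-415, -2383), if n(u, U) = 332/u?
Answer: -5/4 ≈ -1.2500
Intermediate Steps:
1/n(-415, -2383) = 1/(332/(-415)) = 1/(332*(-1/415)) = 1/(-4/5) = -5/4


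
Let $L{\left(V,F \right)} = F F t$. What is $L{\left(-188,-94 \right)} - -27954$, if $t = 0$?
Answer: $27954$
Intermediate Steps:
$L{\left(V,F \right)} = 0$ ($L{\left(V,F \right)} = F F 0 = F^{2} \cdot 0 = 0$)
$L{\left(-188,-94 \right)} - -27954 = 0 - -27954 = 0 + 27954 = 27954$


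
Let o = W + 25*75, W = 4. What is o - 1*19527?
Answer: -17648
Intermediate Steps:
o = 1879 (o = 4 + 25*75 = 4 + 1875 = 1879)
o - 1*19527 = 1879 - 1*19527 = 1879 - 19527 = -17648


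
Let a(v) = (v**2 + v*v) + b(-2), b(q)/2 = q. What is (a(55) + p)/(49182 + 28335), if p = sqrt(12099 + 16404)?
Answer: 6046/77517 + sqrt(3167)/25839 ≈ 0.080174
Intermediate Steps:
b(q) = 2*q
a(v) = -4 + 2*v**2 (a(v) = (v**2 + v*v) + 2*(-2) = (v**2 + v**2) - 4 = 2*v**2 - 4 = -4 + 2*v**2)
p = 3*sqrt(3167) (p = sqrt(28503) = 3*sqrt(3167) ≈ 168.83)
(a(55) + p)/(49182 + 28335) = ((-4 + 2*55**2) + 3*sqrt(3167))/(49182 + 28335) = ((-4 + 2*3025) + 3*sqrt(3167))/77517 = ((-4 + 6050) + 3*sqrt(3167))*(1/77517) = (6046 + 3*sqrt(3167))*(1/77517) = 6046/77517 + sqrt(3167)/25839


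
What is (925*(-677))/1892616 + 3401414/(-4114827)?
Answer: -3004792699033/2595929139144 ≈ -1.1575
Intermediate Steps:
(925*(-677))/1892616 + 3401414/(-4114827) = -626225*1/1892616 + 3401414*(-1/4114827) = -626225/1892616 - 3401414/4114827 = -3004792699033/2595929139144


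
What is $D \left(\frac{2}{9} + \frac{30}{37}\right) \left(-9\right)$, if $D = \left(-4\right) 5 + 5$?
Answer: $\frac{5160}{37} \approx 139.46$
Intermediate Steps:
$D = -15$ ($D = -20 + 5 = -15$)
$D \left(\frac{2}{9} + \frac{30}{37}\right) \left(-9\right) = - 15 \left(\frac{2}{9} + \frac{30}{37}\right) \left(-9\right) = \left(-15\right) \frac{344}{333} \left(-9\right) = \left(- \frac{1720}{111}\right) \left(-9\right) = \frac{5160}{37}$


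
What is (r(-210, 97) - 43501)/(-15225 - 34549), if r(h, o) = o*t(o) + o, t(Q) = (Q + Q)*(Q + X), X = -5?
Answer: -843926/24887 ≈ -33.910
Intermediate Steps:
t(Q) = 2*Q*(-5 + Q) (t(Q) = (Q + Q)*(Q - 5) = (2*Q)*(-5 + Q) = 2*Q*(-5 + Q))
r(h, o) = o + 2*o²*(-5 + o) (r(h, o) = o*(2*o*(-5 + o)) + o = 2*o²*(-5 + o) + o = o + 2*o²*(-5 + o))
(r(-210, 97) - 43501)/(-15225 - 34549) = (97*(1 + 2*97*(-5 + 97)) - 43501)/(-15225 - 34549) = (97*(1 + 2*97*92) - 43501)/(-49774) = (97*(1 + 17848) - 43501)*(-1/49774) = (97*17849 - 43501)*(-1/49774) = (1731353 - 43501)*(-1/49774) = 1687852*(-1/49774) = -843926/24887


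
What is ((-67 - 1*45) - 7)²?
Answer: 14161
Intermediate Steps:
((-67 - 1*45) - 7)² = ((-67 - 45) - 7)² = (-112 - 7)² = (-119)² = 14161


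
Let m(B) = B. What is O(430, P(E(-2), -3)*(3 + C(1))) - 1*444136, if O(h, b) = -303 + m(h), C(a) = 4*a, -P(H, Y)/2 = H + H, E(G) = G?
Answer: -444009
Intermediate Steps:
P(H, Y) = -4*H (P(H, Y) = -2*(H + H) = -4*H)
O(h, b) = -303 + h
O(430, P(E(-2), -3)*(3 + C(1))) - 1*444136 = (-303 + 430) - 1*444136 = 127 - 444136 = -444009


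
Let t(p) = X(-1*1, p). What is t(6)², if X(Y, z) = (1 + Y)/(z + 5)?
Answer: 0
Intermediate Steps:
X(Y, z) = (1 + Y)/(5 + z)
t(p) = 0 (t(p) = (1 - 1*1)/(5 + p) = (1 - 1)/(5 + p) = 0/(5 + p) = 0)
t(6)² = 0² = 0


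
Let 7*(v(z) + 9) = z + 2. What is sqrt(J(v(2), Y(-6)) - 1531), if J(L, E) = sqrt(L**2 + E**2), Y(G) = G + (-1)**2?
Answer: sqrt(-75019 + 7*sqrt(4706))/7 ≈ 39.003*I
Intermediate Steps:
Y(G) = 1 + G (Y(G) = G + 1 = 1 + G)
v(z) = -61/7 + z/7 (v(z) = -9 + (z + 2)/7 = -9 + (2 + z)/7 = -9 + (2/7 + z/7) = -61/7 + z/7)
J(L, E) = sqrt(E**2 + L**2)
sqrt(J(v(2), Y(-6)) - 1531) = sqrt(sqrt((1 - 6)**2 + (-61/7 + (1/7)*2)**2) - 1531) = sqrt(sqrt((-5)**2 + (-61/7 + 2/7)**2) - 1531) = sqrt(sqrt(25 + (-59/7)**2) - 1531) = sqrt(sqrt(25 + 3481/49) - 1531) = sqrt(sqrt(4706/49) - 1531) = sqrt(sqrt(4706)/7 - 1531) = sqrt(-1531 + sqrt(4706)/7)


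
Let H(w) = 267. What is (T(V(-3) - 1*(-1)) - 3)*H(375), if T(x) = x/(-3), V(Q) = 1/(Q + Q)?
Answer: -5251/6 ≈ -875.17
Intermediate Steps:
V(Q) = 1/(2*Q)
T(x) = -x/3 (T(x) = x*(-⅓) = -x/3)
(T(V(-3) - 1*(-1)) - 3)*H(375) = (-((½)/(-3) - 1*(-1))/3 - 3)*267 = (-((½)*(-⅓) + 1)/3 - 3)*267 = (-(-⅙ + 1)/3 - 3)*267 = (-⅓*⅚ - 3)*267 = (-5/18 - 3)*267 = -59/18*267 = -5251/6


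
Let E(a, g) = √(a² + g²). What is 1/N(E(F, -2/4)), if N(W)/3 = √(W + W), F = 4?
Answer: 65^(¾)/195 ≈ 0.11740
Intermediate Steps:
N(W) = 3*√2*√W (N(W) = 3*√(W + W) = 3*√(2*W) = 3*(√2*√W) = 3*√2*√W)
1/N(E(F, -2/4)) = 1/(3*√2*√(√(4² + (-2/4)²))) = 1/(3*√2*√(√(16 + (-2*¼)²))) = 1/(3*√2*√(√(16 + (-½)²))) = 1/(3*√2*√(√(16 + ¼))) = 1/(3*√2*√(√(65/4))) = 1/(3*√2*√(√65/2)) = 1/(3*√2*(√2*65^(¼)/2)) = 1/(3*65^(¼)) = 65^(¾)/195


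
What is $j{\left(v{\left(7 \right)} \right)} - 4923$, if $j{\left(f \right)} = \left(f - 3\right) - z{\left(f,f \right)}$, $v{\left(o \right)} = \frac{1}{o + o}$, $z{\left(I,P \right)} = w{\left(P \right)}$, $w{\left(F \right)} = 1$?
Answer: $- \frac{68977}{14} \approx -4926.9$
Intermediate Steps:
$z{\left(I,P \right)} = 1$
$v{\left(o \right)} = \frac{1}{2 o}$
$j{\left(f \right)} = -4 + f$ ($j{\left(f \right)} = \left(f - 3\right) - 1 = \left(-3 + f\right) - 1 = -4 + f$)
$j{\left(v{\left(7 \right)} \right)} - 4923 = \left(-4 + \frac{1}{2 \cdot 7}\right) - 4923 = \left(-4 + \frac{1}{2} \cdot \frac{1}{7}\right) - 4923 = \left(-4 + \frac{1}{14}\right) - 4923 = - \frac{55}{14} - 4923 = - \frac{68977}{14}$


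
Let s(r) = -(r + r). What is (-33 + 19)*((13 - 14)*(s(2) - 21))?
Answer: -350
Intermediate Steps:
s(r) = -2*r
(-33 + 19)*((13 - 14)*(s(2) - 21)) = (-33 + 19)*((13 - 14)*(-2*2 - 21)) = -(-14)*(-4 - 21) = -(-14)*(-25) = -14*25 = -350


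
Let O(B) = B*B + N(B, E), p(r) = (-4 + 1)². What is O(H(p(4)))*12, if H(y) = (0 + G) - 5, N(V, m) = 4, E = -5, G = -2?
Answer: 636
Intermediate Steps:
p(r) = 9 (p(r) = (-3)² = 9)
H(y) = -7 (H(y) = (0 - 2) - 5 = -2 - 5 = -7)
O(B) = 4 + B² (O(B) = B*B + 4 = B² + 4 = 4 + B²)
O(H(p(4)))*12 = (4 + (-7)²)*12 = (4 + 49)*12 = 53*12 = 636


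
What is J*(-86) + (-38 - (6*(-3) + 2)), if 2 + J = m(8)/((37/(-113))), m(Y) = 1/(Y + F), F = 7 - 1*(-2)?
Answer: 104068/629 ≈ 165.45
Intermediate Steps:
F = 9 (F = 7 + 2 = 9)
m(Y) = 1/(9 + Y) (m(Y) = 1/(Y + 9) = 1/(9 + Y))
J = -1371/629 (J = -2 + 1/((9 + 8)*((37/(-113)))) = -2 + 1/(17*((37*(-1/113)))) = -2 + 1/(17*(-37/113)) = -2 + (1/17)*(-113/37) = -2 - 113/629 = -1371/629 ≈ -2.1796)
J*(-86) + (-38 - (6*(-3) + 2)) = -1371/629*(-86) + (-38 - (6*(-3) + 2)) = 117906/629 + (-38 - (-18 + 2)) = 117906/629 + (-38 - 1*(-16)) = 117906/629 + (-38 + 16) = 117906/629 - 22 = 104068/629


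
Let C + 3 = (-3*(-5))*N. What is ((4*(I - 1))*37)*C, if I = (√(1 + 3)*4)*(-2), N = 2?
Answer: -67932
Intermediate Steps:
C = 27 (C = -3 - 3*(-5)*2 = -3 + 15*2 = -3 + 30 = 27)
I = -16 (I = (√4*4)*(-2) = (2*4)*(-2) = 8*(-2) = -16)
((4*(I - 1))*37)*C = ((4*(-16 - 1))*37)*27 = ((4*(-17))*37)*27 = -68*37*27 = -2516*27 = -67932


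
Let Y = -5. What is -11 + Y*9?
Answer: -56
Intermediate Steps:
-11 + Y*9 = -11 - 5*9 = -11 - 45 = -56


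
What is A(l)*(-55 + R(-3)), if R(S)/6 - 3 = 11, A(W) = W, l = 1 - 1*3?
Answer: -58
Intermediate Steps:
l = -2 (l = 1 - 3 = -2)
R(S) = 84 (R(S) = 18 + 6*11 = 18 + 66 = 84)
A(l)*(-55 + R(-3)) = -2*(-55 + 84) = -2*29 = -58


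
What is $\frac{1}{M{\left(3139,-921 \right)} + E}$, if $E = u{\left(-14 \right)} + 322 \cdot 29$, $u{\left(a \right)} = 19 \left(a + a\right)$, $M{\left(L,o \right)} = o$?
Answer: $\frac{1}{7885} \approx 0.00012682$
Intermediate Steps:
$u{\left(a \right)} = 38 a$ ($u{\left(a \right)} = 19 \cdot 2 a = 38 a$)
$E = 8806$ ($E = 38 \left(-14\right) + 322 \cdot 29 = -532 + 9338 = 8806$)
$\frac{1}{M{\left(3139,-921 \right)} + E} = \frac{1}{-921 + 8806} = \frac{1}{7885}$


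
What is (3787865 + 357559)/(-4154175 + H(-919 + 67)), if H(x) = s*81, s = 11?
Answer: -345452/346107 ≈ -0.99811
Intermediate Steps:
H(x) = 891 (H(x) = 11*81 = 891)
(3787865 + 357559)/(-4154175 + H(-919 + 67)) = (3787865 + 357559)/(-4154175 + 891) = 4145424/(-4153284) = 4145424*(-1/4153284) = -345452/346107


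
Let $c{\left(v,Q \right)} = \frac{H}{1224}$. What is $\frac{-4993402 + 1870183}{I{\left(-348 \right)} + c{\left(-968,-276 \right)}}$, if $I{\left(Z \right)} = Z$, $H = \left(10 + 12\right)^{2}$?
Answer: $\frac{955705014}{106367} \approx 8985.0$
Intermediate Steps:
$H = 484$ ($H = 22^{2} = 484$)
$c{\left(v,Q \right)} = \frac{121}{306}$ ($c{\left(v,Q \right)} = \frac{484}{1224} = 484 \cdot \frac{1}{1224} = \frac{121}{306}$)
$\frac{-4993402 + 1870183}{I{\left(-348 \right)} + c{\left(-968,-276 \right)}} = \frac{-4993402 + 1870183}{-348 + \frac{121}{306}} = - \frac{3123219}{- \frac{106367}{306}} = \left(-3123219\right) \left(- \frac{306}{106367}\right) = \frac{955705014}{106367}$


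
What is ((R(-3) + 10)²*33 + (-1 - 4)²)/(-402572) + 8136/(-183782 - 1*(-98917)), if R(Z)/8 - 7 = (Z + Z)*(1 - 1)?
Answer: -814559023/1798119620 ≈ -0.45301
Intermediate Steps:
R(Z) = 56 (R(Z) = 56 + 8*((Z + Z)*(1 - 1)) = 56 + 8*((2*Z)*0) = 56 + 8*0 = 56 + 0 = 56)
((R(-3) + 10)²*33 + (-1 - 4)²)/(-402572) + 8136/(-183782 - 1*(-98917)) = ((56 + 10)²*33 + (-1 - 4)²)/(-402572) + 8136/(-183782 - 1*(-98917)) = (66²*33 + (-5)²)*(-1/402572) + 8136/(-183782 + 98917) = (4356*33 + 25)*(-1/402572) + 8136/(-84865) = (143748 + 25)*(-1/402572) + 8136*(-1/84865) = 143773*(-1/402572) - 8136/84865 = -7567/21188 - 8136/84865 = -814559023/1798119620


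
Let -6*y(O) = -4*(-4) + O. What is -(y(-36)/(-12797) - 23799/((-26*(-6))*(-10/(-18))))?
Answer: 2741004827/9981660 ≈ 274.60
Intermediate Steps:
y(O) = -8/3 - O/6 (y(O) = -(-4*(-4) + O)/6 = -(16 + O)/6 = -8/3 - O/6)
-(y(-36)/(-12797) - 23799/((-26*(-6))*(-10/(-18)))) = -((-8/3 - 1/6*(-36))/(-12797) - 23799/((-26*(-6))*(-10/(-18)))) = -((-8/3 + 6)*(-1/12797) - 23799/(156*(-10*(-1/18)))) = -((10/3)*(-1/12797) - 23799/(156*(5/9))) = -(-10/38391 - 23799/260/3) = -(-10/38391 - 23799*3/260) = -(-10/38391 - 71397/260) = -1*(-2741004827/9981660) = 2741004827/9981660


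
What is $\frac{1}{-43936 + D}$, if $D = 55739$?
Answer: $\frac{1}{11803} \approx 8.4724 \cdot 10^{-5}$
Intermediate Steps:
$\frac{1}{-43936 + D} = \frac{1}{-43936 + 55739} = \frac{1}{11803}$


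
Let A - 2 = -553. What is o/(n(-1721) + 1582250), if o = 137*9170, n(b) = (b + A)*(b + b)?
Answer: 628145/4701237 ≈ 0.13361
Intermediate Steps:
A = -551 (A = 2 - 553 = -551)
n(b) = 2*b*(-551 + b) (n(b) = (b - 551)*(b + b) = (-551 + b)*(2*b) = 2*b*(-551 + b))
o = 1256290
o/(n(-1721) + 1582250) = 1256290/(2*(-1721)*(-551 - 1721) + 1582250) = 1256290/(2*(-1721)*(-2272) + 1582250) = 1256290/(7820224 + 1582250) = 1256290/9402474 = 1256290*(1/9402474) = 628145/4701237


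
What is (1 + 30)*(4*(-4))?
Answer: -496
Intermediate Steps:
(1 + 30)*(4*(-4)) = 31*(-16) = -496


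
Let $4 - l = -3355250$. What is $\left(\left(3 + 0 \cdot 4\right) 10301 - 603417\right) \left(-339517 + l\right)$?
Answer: $-1726551652818$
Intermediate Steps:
$l = 3355254$ ($l = 4 - -3355250 = 4 + 3355250 = 3355254$)
$\left(\left(3 + 0 \cdot 4\right) 10301 - 603417\right) \left(-339517 + l\right) = \left(\left(3 + 0 \cdot 4\right) 10301 - 603417\right) \left(-339517 + 3355254\right) = \left(\left(3 + 0\right) 10301 - 603417\right) 3015737 = \left(3 \cdot 10301 - 603417\right) 3015737 = \left(30903 - 603417\right) 3015737 = \left(-572514\right) 3015737 = -1726551652818$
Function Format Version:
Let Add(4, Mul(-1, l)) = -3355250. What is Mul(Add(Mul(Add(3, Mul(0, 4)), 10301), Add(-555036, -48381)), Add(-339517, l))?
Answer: -1726551652818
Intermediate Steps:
l = 3355254 (l = Add(4, Mul(-1, -3355250)) = Add(4, 3355250) = 3355254)
Mul(Add(Mul(Add(3, Mul(0, 4)), 10301), Add(-555036, -48381)), Add(-339517, l)) = Mul(Add(Mul(Add(3, Mul(0, 4)), 10301), Add(-555036, -48381)), Add(-339517, 3355254)) = Mul(Add(Mul(Add(3, 0), 10301), -603417), 3015737) = Mul(Add(Mul(3, 10301), -603417), 3015737) = Mul(Add(30903, -603417), 3015737) = Mul(-572514, 3015737) = -1726551652818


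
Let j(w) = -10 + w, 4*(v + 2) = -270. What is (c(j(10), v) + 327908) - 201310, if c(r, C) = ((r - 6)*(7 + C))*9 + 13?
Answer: 129986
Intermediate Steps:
v = -139/2 (v = -2 + (1/4)*(-270) = -2 - 135/2 = -139/2 ≈ -69.500)
c(r, C) = 13 + 9*(-6 + r)*(7 + C) (c(r, C) = ((-6 + r)*(7 + C))*9 + 13 = 9*(-6 + r)*(7 + C) + 13 = 13 + 9*(-6 + r)*(7 + C))
(c(j(10), v) + 327908) - 201310 = ((-365 - 54*(-139/2) + 63*(-10 + 10) + 9*(-139/2)*(-10 + 10)) + 327908) - 201310 = ((-365 + 3753 + 63*0 + 9*(-139/2)*0) + 327908) - 201310 = ((-365 + 3753 + 0 + 0) + 327908) - 201310 = (3388 + 327908) - 201310 = 331296 - 201310 = 129986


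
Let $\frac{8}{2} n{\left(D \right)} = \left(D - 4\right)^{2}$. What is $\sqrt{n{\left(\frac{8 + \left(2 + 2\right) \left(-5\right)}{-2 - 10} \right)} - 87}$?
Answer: $\frac{i \sqrt{339}}{2} \approx 9.206 i$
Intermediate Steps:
$n{\left(D \right)} = \frac{\left(-4 + D\right)^{2}}{4}$ ($n{\left(D \right)} = \frac{\left(D - 4\right)^{2}}{4} = \frac{\left(-4 + D\right)^{2}}{4}$)
$\sqrt{n{\left(\frac{8 + \left(2 + 2\right) \left(-5\right)}{-2 - 10} \right)} - 87} = \sqrt{\frac{\left(-4 + \frac{8 + \left(2 + 2\right) \left(-5\right)}{-2 - 10}\right)^{2}}{4} - 87} = \sqrt{\frac{\left(-4 + \frac{8 + 4 \left(-5\right)}{-12}\right)^{2}}{4} - 87} = \sqrt{\frac{\left(-4 + \left(8 - 20\right) \left(- \frac{1}{12}\right)\right)^{2}}{4} - 87} = \sqrt{\frac{\left(-4 - -1\right)^{2}}{4} - 87} = \sqrt{\frac{\left(-4 + 1\right)^{2}}{4} - 87} = \sqrt{\frac{\left(-3\right)^{2}}{4} - 87} = \sqrt{\frac{1}{4} \cdot 9 - 87} = \sqrt{\frac{9}{4} - 87} = \sqrt{- \frac{339}{4}} = \frac{i \sqrt{339}}{2}$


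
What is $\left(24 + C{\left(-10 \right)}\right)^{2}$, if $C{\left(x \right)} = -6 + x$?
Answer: $64$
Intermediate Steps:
$\left(24 + C{\left(-10 \right)}\right)^{2} = \left(24 - 16\right)^{2} = 8^{2} = 64$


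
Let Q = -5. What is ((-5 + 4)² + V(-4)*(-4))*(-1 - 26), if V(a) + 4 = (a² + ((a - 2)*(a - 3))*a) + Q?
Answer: -17415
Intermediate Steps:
V(a) = -9 + a² + a*(-3 + a)*(-2 + a) (V(a) = -4 + ((a² + ((a - 2)*(a - 3))*a) - 5) = -4 + ((a² + ((-2 + a)*(-3 + a))*a) - 5) = -4 + ((a² + ((-3 + a)*(-2 + a))*a) - 5) = -4 + ((a² + a*(-3 + a)*(-2 + a)) - 5) = -4 + (-5 + a² + a*(-3 + a)*(-2 + a)) = -9 + a² + a*(-3 + a)*(-2 + a))
((-5 + 4)² + V(-4)*(-4))*(-1 - 26) = ((-5 + 4)² + (-9 + (-4)³ - 4*(-4)² + 6*(-4))*(-4))*(-1 - 26) = ((-1)² + (-9 - 64 - 4*16 - 24)*(-4))*(-27) = (1 + (-9 - 64 - 64 - 24)*(-4))*(-27) = (1 - 161*(-4))*(-27) = (1 + 644)*(-27) = 645*(-27) = -17415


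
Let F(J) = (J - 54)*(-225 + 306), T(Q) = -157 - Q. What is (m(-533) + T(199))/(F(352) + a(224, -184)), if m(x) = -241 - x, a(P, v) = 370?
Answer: -16/6127 ≈ -0.0026114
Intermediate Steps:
F(J) = -4374 + 81*J (F(J) = (-54 + J)*81 = -4374 + 81*J)
(m(-533) + T(199))/(F(352) + a(224, -184)) = ((-241 - 1*(-533)) + (-157 - 1*199))/((-4374 + 81*352) + 370) = ((-241 + 533) + (-157 - 199))/((-4374 + 28512) + 370) = (292 - 356)/(24138 + 370) = -64/24508 = -64*1/24508 = -16/6127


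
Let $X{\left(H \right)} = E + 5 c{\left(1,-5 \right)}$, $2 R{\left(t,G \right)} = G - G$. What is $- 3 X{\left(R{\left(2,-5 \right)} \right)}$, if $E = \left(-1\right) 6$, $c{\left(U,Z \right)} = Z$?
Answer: $93$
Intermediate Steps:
$R{\left(t,G \right)} = 0$ ($R{\left(t,G \right)} = \frac{G - G}{2} = \frac{1}{2} \cdot 0 = 0$)
$E = -6$
$X{\left(H \right)} = -31$ ($X{\left(H \right)} = -6 + 5 \left(-5\right) = -6 - 25 = -31$)
$- 3 X{\left(R{\left(2,-5 \right)} \right)} = \left(-3\right) \left(-31\right) = 93$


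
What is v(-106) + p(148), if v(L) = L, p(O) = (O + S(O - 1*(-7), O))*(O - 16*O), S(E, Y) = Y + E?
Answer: -1001326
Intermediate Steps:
S(E, Y) = E + Y
p(O) = -15*O*(7 + 3*O) (p(O) = (O + ((O - 1*(-7)) + O))*(O - 16*O) = (O + ((O + 7) + O))*(-15*O) = (O + ((7 + O) + O))*(-15*O) = (O + (7 + 2*O))*(-15*O) = (7 + 3*O)*(-15*O) = -15*O*(7 + 3*O))
v(-106) + p(148) = -106 - 15*148*(7 + 3*148) = -106 - 15*148*(7 + 444) = -106 - 15*148*451 = -106 - 1001220 = -1001326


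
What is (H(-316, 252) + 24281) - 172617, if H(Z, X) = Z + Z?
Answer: -148968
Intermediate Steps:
H(Z, X) = 2*Z
(H(-316, 252) + 24281) - 172617 = (2*(-316) + 24281) - 172617 = (-632 + 24281) - 172617 = 23649 - 172617 = -148968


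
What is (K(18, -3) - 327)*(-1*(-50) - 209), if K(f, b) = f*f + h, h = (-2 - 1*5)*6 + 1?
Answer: 6996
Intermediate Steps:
h = -41 (h = (-2 - 5)*6 + 1 = -7*6 + 1 = -42 + 1 = -41)
K(f, b) = -41 + f**2 (K(f, b) = f*f - 41 = f**2 - 41 = -41 + f**2)
(K(18, -3) - 327)*(-1*(-50) - 209) = ((-41 + 18**2) - 327)*(-1*(-50) - 209) = ((-41 + 324) - 327)*(50 - 209) = (283 - 327)*(-159) = -44*(-159) = 6996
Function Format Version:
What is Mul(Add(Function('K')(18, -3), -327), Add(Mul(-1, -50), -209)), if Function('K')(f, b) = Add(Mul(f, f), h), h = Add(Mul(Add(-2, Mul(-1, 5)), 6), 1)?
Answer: 6996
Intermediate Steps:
h = -41 (h = Add(Mul(Add(-2, -5), 6), 1) = Add(Mul(-7, 6), 1) = Add(-42, 1) = -41)
Function('K')(f, b) = Add(-41, Pow(f, 2)) (Function('K')(f, b) = Add(Mul(f, f), -41) = Add(Pow(f, 2), -41) = Add(-41, Pow(f, 2)))
Mul(Add(Function('K')(18, -3), -327), Add(Mul(-1, -50), -209)) = Mul(Add(Add(-41, Pow(18, 2)), -327), Add(Mul(-1, -50), -209)) = Mul(Add(Add(-41, 324), -327), Add(50, -209)) = Mul(Add(283, -327), -159) = Mul(-44, -159) = 6996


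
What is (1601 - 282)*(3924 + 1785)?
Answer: 7530171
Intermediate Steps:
(1601 - 282)*(3924 + 1785) = 1319*5709 = 7530171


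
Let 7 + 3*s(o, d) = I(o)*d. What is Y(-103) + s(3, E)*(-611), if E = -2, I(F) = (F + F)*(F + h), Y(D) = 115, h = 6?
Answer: 70610/3 ≈ 23537.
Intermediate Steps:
I(F) = 2*F*(6 + F) (I(F) = (F + F)*(F + 6) = (2*F)*(6 + F) = 2*F*(6 + F))
s(o, d) = -7/3 + 2*d*o*(6 + o)/3 (s(o, d) = -7/3 + ((2*o*(6 + o))*d)/3 = -7/3 + (2*d*o*(6 + o))/3 = -7/3 + 2*d*o*(6 + o)/3)
Y(-103) + s(3, E)*(-611) = 115 + (-7/3 + (2/3)*(-2)*3*(6 + 3))*(-611) = 115 + (-7/3 + (2/3)*(-2)*3*9)*(-611) = 115 + (-7/3 - 36)*(-611) = 115 - 115/3*(-611) = 115 + 70265/3 = 70610/3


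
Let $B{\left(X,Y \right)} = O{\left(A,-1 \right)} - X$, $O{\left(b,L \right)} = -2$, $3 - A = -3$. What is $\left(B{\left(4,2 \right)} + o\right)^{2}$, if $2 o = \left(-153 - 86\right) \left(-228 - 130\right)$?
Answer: $1829700625$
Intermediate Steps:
$A = 6$ ($A = 3 - -3 = 3 + 3 = 6$)
$B{\left(X,Y \right)} = -2 - X$
$o = 42781$ ($o = \frac{\left(-153 - 86\right) \left(-228 - 130\right)}{2} = \frac{\left(-239\right) \left(-358\right)}{2} = \frac{1}{2} \cdot 85562 = 42781$)
$\left(B{\left(4,2 \right)} + o\right)^{2} = \left(\left(-2 - 4\right) + 42781\right)^{2} = \left(-6 + 42781\right)^{2} = 42775^{2} = 1829700625$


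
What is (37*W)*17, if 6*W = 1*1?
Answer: 629/6 ≈ 104.83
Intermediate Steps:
W = ⅙ (W = (1*1)/6 = (⅙)*1 = ⅙ ≈ 0.16667)
(37*W)*17 = (37*(⅙))*17 = (37/6)*17 = 629/6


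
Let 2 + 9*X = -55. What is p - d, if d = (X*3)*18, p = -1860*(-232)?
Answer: 431862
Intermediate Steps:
X = -19/3 (X = -2/9 + (1/9)*(-55) = -2/9 - 55/9 = -19/3 ≈ -6.3333)
p = 431520
d = -342 (d = -19/3*3*18 = -19*18 = -342)
p - d = 431520 - 1*(-342) = 431520 + 342 = 431862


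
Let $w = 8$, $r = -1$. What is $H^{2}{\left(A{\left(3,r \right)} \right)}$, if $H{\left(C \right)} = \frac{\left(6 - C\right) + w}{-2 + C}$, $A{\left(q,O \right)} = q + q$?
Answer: $4$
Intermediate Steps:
$A{\left(q,O \right)} = 2 q$
$H{\left(C \right)} = \frac{14 - C}{-2 + C}$ ($H{\left(C \right)} = \frac{\left(6 - C\right) + 8}{-2 + C} = \frac{14 - C}{-2 + C}$)
$H^{2}{\left(A{\left(3,r \right)} \right)} = \left(\frac{14 - 2 \cdot 3}{-2 + 2 \cdot 3}\right)^{2} = \left(\frac{14 - 6}{-2 + 6}\right)^{2} = \left(\frac{14 - 6}{4}\right)^{2} = \left(\frac{1}{4} \cdot 8\right)^{2} = 2^{2} = 4$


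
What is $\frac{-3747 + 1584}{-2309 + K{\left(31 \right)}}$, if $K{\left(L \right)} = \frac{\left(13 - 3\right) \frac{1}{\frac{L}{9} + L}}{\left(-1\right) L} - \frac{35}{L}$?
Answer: $\frac{296949}{317149} \approx 0.93631$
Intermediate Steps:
$K{\left(L \right)} = - \frac{35}{L} - \frac{9}{L^{2}}$ ($K{\left(L \right)} = \frac{10}{L \frac{1}{9} + L} \left(- \frac{1}{L}\right) - \frac{35}{L} = \frac{10}{\frac{L}{9} + L} \left(- \frac{1}{L}\right) - \frac{35}{L} = \frac{10}{\frac{10}{9} L} \left(- \frac{1}{L}\right) - \frac{35}{L} = 10 \frac{9}{10 L} \left(- \frac{1}{L}\right) - \frac{35}{L} = \frac{9}{L} \left(- \frac{1}{L}\right) - \frac{35}{L} = - \frac{9}{L^{2}} - \frac{35}{L} = - \frac{35}{L} - \frac{9}{L^{2}}$)
$\frac{-3747 + 1584}{-2309 + K{\left(31 \right)}} = \frac{-3747 + 1584}{-2309 + \frac{-9 - 1085}{961}} = - \frac{2163}{-2309 + \frac{-9 - 1085}{961}} = - \frac{2163}{-2309 + \frac{1}{961} \left(-1094\right)} = - \frac{2163}{-2309 - \frac{1094}{961}} = - \frac{2163}{- \frac{2220043}{961}} = \left(-2163\right) \left(- \frac{961}{2220043}\right) = \frac{296949}{317149}$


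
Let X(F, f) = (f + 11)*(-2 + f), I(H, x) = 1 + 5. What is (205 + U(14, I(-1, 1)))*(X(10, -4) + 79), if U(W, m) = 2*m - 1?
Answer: 7992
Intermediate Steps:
I(H, x) = 6
X(F, f) = (-2 + f)*(11 + f) (X(F, f) = (11 + f)*(-2 + f) = (-2 + f)*(11 + f))
U(W, m) = -1 + 2*m
(205 + U(14, I(-1, 1)))*(X(10, -4) + 79) = (205 + (-1 + 2*6))*((-22 + (-4)² + 9*(-4)) + 79) = (205 + (-1 + 12))*((-22 + 16 - 36) + 79) = (205 + 11)*(-42 + 79) = 216*37 = 7992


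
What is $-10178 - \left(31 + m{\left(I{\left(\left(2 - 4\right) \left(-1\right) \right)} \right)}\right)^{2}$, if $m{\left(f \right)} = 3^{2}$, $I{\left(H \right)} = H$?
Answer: $-11778$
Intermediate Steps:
$m{\left(f \right)} = 9$
$-10178 - \left(31 + m{\left(I{\left(\left(2 - 4\right) \left(-1\right) \right)} \right)}\right)^{2} = -10178 - \left(31 + 9\right)^{2} = -10178 - 40^{2} = -10178 - 1600 = -11778$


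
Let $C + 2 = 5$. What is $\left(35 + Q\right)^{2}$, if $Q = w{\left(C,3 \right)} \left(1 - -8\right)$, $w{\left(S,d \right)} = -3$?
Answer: $64$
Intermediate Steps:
$C = 3$ ($C = -2 + 5 = 3$)
$Q = -27$ ($Q = - 3 \left(1 - -8\right) = - 3 \left(1 + 8\right) = \left(-3\right) 9 = -27$)
$\left(35 + Q\right)^{2} = \left(35 - 27\right)^{2} = 8^{2} = 64$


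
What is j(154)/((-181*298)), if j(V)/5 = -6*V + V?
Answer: 1925/26969 ≈ 0.071378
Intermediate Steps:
j(V) = -25*V (j(V) = 5*(-6*V + V) = 5*(-5*V) = -25*V)
j(154)/((-181*298)) = (-25*154)/((-181*298)) = -3850/(-53938) = -3850*(-1/53938) = 1925/26969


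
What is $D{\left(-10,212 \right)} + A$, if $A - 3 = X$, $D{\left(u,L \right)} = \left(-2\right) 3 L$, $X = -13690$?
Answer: $-14959$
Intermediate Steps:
$D{\left(u,L \right)} = - 6 L$
$A = -13687$ ($A = 3 - 13690 = -13687$)
$D{\left(-10,212 \right)} + A = \left(-6\right) 212 - 13687 = -1272 - 13687 = -14959$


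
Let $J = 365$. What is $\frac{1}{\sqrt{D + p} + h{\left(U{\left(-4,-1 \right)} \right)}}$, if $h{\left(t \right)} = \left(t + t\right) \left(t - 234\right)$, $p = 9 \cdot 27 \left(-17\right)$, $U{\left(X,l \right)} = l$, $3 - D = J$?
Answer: $- \frac{i}{\sqrt{4493} - 470 i} \approx 0.0020852 - 0.00029739 i$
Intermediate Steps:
$D = -362$ ($D = 3 - 365 = -362$)
$p = -4131$ ($p = 243 \left(-17\right) = -4131$)
$h{\left(t \right)} = 2 t \left(-234 + t\right)$
$\frac{1}{\sqrt{D + p} + h{\left(U{\left(-4,-1 \right)} \right)}} = \frac{1}{\sqrt{-362 - 4131} + 2 \left(-1\right) \left(-234 - 1\right)} = \frac{1}{\sqrt{-4493} + 2 \left(-1\right) \left(-235\right)} = \frac{1}{i \sqrt{4493} + 470} = \frac{1}{470 + i \sqrt{4493}}$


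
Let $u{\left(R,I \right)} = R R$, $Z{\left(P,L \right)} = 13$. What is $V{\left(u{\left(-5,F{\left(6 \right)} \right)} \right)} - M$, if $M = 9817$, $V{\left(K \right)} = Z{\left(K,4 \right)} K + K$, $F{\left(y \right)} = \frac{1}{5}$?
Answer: $-9467$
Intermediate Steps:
$F{\left(y \right)} = \frac{1}{5}$
$u{\left(R,I \right)} = R^{2}$
$V{\left(K \right)} = 14 K$ ($V{\left(K \right)} = 13 K + K = 14 K$)
$V{\left(u{\left(-5,F{\left(6 \right)} \right)} \right)} - M = 14 \left(-5\right)^{2} - 9817 = 14 \cdot 25 - 9817 = 350 - 9817 = -9467$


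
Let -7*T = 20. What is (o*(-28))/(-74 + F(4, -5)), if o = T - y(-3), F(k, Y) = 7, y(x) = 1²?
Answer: -108/67 ≈ -1.6119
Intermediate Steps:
y(x) = 1
T = -20/7 (T = -⅐*20 = -20/7 ≈ -2.8571)
o = -27/7 (o = -20/7 - 1*1 = -20/7 - 1 = -27/7 ≈ -3.8571)
(o*(-28))/(-74 + F(4, -5)) = (-27/7*(-28))/(-74 + 7) = 108/(-67) = 108*(-1/67) = -108/67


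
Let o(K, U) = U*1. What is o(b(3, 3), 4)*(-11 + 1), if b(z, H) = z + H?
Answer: -40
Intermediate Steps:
b(z, H) = H + z
o(K, U) = U
o(b(3, 3), 4)*(-11 + 1) = 4*(-11 + 1) = 4*(-10) = -40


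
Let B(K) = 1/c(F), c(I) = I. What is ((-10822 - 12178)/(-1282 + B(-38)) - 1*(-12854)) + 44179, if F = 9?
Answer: 658196721/11537 ≈ 57051.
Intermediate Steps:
B(K) = 1/9
((-10822 - 12178)/(-1282 + B(-38)) - 1*(-12854)) + 44179 = ((-10822 - 12178)/(-1282 + 1/9) - 1*(-12854)) + 44179 = (-23000/(-11537/9) + 12854) + 44179 = (-23000*(-9/11537) + 12854) + 44179 = (207000/11537 + 12854) + 44179 = 148503598/11537 + 44179 = 658196721/11537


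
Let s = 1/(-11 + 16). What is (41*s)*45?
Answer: 369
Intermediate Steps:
s = 1/5 ≈ 0.20000
(41*s)*45 = (41*(1/5))*45 = (41/5)*45 = 369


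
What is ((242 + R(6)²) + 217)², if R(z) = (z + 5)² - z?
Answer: 187251856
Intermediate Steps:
R(z) = (5 + z)² - z
((242 + R(6)²) + 217)² = ((242 + ((5 + 6)² - 1*6)²) + 217)² = ((242 + (11² - 6)²) + 217)² = ((242 + (121 - 6)²) + 217)² = ((242 + 115²) + 217)² = ((242 + 13225) + 217)² = (13467 + 217)² = 13684² = 187251856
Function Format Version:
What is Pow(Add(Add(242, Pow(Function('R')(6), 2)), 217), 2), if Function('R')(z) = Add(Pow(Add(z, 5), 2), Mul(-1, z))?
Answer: 187251856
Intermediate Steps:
Function('R')(z) = Add(Pow(Add(5, z), 2), Mul(-1, z))
Pow(Add(Add(242, Pow(Function('R')(6), 2)), 217), 2) = Pow(Add(Add(242, Pow(Add(Pow(Add(5, 6), 2), Mul(-1, 6)), 2)), 217), 2) = Pow(Add(Add(242, Pow(Add(Pow(11, 2), -6), 2)), 217), 2) = Pow(Add(Add(242, Pow(Add(121, -6), 2)), 217), 2) = Pow(Add(Add(242, Pow(115, 2)), 217), 2) = Pow(Add(Add(242, 13225), 217), 2) = Pow(Add(13467, 217), 2) = Pow(13684, 2) = 187251856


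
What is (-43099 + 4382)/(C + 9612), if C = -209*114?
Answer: 38717/14214 ≈ 2.7239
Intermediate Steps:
C = -23826
(-43099 + 4382)/(C + 9612) = (-43099 + 4382)/(-23826 + 9612) = -38717/(-14214) = -38717*(-1/14214) = 38717/14214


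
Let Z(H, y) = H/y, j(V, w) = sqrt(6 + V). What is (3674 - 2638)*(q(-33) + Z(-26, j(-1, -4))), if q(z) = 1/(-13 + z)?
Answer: -518/23 - 26936*sqrt(5)/5 ≈ -12069.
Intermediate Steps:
(3674 - 2638)*(q(-33) + Z(-26, j(-1, -4))) = (3674 - 2638)*(1/(-13 - 33) - 26/sqrt(6 - 1)) = 1036*(1/(-46) - 26*sqrt(5)/5) = 1036*(-1/46 - 26*sqrt(5)/5) = -518/23 - 26936*sqrt(5)/5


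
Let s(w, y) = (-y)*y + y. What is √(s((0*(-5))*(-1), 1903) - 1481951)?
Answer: I*√5101457 ≈ 2258.6*I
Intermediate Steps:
s(w, y) = y - y² (s(w, y) = -y² + y = y - y²)
√(s((0*(-5))*(-1), 1903) - 1481951) = √(1903*(1 - 1*1903) - 1481951) = √(1903*(1 - 1903) - 1481951) = √(1903*(-1902) - 1481951) = √(-3619506 - 1481951) = √(-5101457) = I*√5101457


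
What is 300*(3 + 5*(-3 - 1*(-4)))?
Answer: 2400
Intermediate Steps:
300*(3 + 5*(-3 - 1*(-4))) = 300*(3 + 5*(-3 + 4)) = 300*(3 + 5*1) = 300*(3 + 5) = 300*8 = 2400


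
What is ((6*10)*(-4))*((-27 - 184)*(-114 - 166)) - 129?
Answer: -14179329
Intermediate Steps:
((6*10)*(-4))*((-27 - 184)*(-114 - 166)) - 129 = (60*(-4))*(-211*(-280)) - 129 = -240*59080 - 129 = -14179200 - 129 = -14179329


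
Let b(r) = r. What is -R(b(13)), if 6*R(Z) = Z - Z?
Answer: 0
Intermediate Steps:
R(Z) = 0 (R(Z) = (Z - Z)/6 = (1/6)*0 = 0)
-R(b(13)) = -1*0 = 0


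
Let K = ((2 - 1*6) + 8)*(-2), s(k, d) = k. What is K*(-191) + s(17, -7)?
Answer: 1545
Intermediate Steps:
K = -8 (K = ((2 - 6) + 8)*(-2) = (-4 + 8)*(-2) = 4*(-2) = -8)
K*(-191) + s(17, -7) = -8*(-191) + 17 = 1528 + 17 = 1545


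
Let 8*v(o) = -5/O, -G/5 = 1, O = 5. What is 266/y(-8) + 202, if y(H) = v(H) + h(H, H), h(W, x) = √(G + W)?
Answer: 2*(-963*I + 808*√13)/(I + 8*√13) ≈ 199.45 - 73.687*I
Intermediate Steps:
G = -5 (G = -5*1 = -5)
h(W, x) = √(-5 + W)
v(o) = -⅛ (v(o) = (-5/5)/8 = (-5*⅕)/8 = (⅛)*(-1) = -⅛)
y(H) = -⅛ + √(-5 + H)
266/y(-8) + 202 = 266/(-⅛ + √(-5 - 8)) + 202 = 266/(-⅛ + √(-13)) + 202 = 266/(-⅛ + I*√13) + 202 = 202 + 266/(-⅛ + I*√13)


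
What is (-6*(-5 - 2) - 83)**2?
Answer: 1681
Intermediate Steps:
(-6*(-5 - 2) - 83)**2 = (-6*(-7) - 83)**2 = (42 - 83)**2 = (-41)**2 = 1681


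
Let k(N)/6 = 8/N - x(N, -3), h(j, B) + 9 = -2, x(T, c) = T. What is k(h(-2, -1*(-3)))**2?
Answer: 459684/121 ≈ 3799.0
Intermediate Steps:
h(j, B) = -11 (h(j, B) = -9 - 2 = -11)
k(N) = -6*N + 48/N (k(N) = 6*(8/N - N) = 6*(-N + 8/N) = -6*N + 48/N)
k(h(-2, -1*(-3)))**2 = (-6*(-11) + 48/(-11))**2 = (66 + 48*(-1/11))**2 = (66 - 48/11)**2 = (678/11)**2 = 459684/121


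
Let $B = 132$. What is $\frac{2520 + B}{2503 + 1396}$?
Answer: $\frac{2652}{3899} \approx 0.68017$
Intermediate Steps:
$\frac{2520 + B}{2503 + 1396} = \frac{2520 + 132}{2503 + 1396} = \frac{2652}{3899}$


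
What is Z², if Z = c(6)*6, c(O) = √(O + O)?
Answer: 432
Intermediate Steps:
c(O) = √2*√O (c(O) = √(2*O) = √2*√O)
Z = 12*√3 (Z = (√2*√6)*6 = (2*√3)*6 = 12*√3 ≈ 20.785)
Z² = (12*√3)² = 432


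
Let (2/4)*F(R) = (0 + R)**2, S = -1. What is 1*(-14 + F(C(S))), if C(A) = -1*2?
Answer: -6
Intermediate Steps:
C(A) = -2
F(R) = 2*R**2 (F(R) = 2*(0 + R)**2 = 2*R**2)
1*(-14 + F(C(S))) = 1*(-14 + 2*(-2)**2) = 1*(-14 + 2*4) = 1*(-14 + 8) = 1*(-6) = -6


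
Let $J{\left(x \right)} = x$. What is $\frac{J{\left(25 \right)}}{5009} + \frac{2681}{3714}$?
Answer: $\frac{13521979}{18603426} \approx 0.72685$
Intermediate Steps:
$\frac{J{\left(25 \right)}}{5009} + \frac{2681}{3714} = \frac{25}{5009} + \frac{2681}{3714} = \frac{13521979}{18603426}$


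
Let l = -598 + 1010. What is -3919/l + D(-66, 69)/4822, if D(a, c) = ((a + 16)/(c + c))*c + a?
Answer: -9467455/993332 ≈ -9.5310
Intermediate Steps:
D(a, c) = 8 + 3*a/2 (D(a, c) = ((16 + a)/((2*c)))*c + a = ((16 + a)*(1/(2*c)))*c + a = ((16 + a)/(2*c))*c + a = (8 + a/2) + a = 8 + 3*a/2)
l = 412
-3919/l + D(-66, 69)/4822 = -3919/412 + (8 + (3/2)*(-66))/4822 = -3919*1/412 + (8 - 99)*(1/4822) = -3919/412 - 91*1/4822 = -3919/412 - 91/4822 = -9467455/993332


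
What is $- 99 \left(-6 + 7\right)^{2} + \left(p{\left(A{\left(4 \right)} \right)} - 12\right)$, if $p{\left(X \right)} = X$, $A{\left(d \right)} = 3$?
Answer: $-108$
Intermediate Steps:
$- 99 \left(-6 + 7\right)^{2} + \left(p{\left(A{\left(4 \right)} \right)} - 12\right) = - 99 \left(-6 + 7\right)^{2} + \left(3 - 12\right) = - 99 \cdot 1^{2} - 9 = \left(-99\right) 1 - 9 = -99 - 9 = -108$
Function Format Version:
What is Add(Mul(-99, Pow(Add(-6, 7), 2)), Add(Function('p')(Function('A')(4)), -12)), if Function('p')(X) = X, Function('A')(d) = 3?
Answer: -108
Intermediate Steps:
Add(Mul(-99, Pow(Add(-6, 7), 2)), Add(Function('p')(Function('A')(4)), -12)) = Add(Mul(-99, Pow(Add(-6, 7), 2)), Add(3, -12)) = Add(Mul(-99, Pow(1, 2)), -9) = Add(Mul(-99, 1), -9) = Add(-99, -9) = -108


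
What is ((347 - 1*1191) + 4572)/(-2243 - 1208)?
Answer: -3728/3451 ≈ -1.0803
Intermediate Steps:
((347 - 1*1191) + 4572)/(-2243 - 1208) = ((347 - 1191) + 4572)/(-3451) = (-844 + 4572)*(-1/3451) = 3728*(-1/3451) = -3728/3451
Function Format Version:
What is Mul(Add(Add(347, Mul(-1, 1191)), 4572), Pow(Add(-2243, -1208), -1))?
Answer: Rational(-3728, 3451) ≈ -1.0803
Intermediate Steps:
Mul(Add(Add(347, Mul(-1, 1191)), 4572), Pow(Add(-2243, -1208), -1)) = Mul(Add(Add(347, -1191), 4572), Pow(-3451, -1)) = Mul(Add(-844, 4572), Rational(-1, 3451)) = Mul(3728, Rational(-1, 3451)) = Rational(-3728, 3451)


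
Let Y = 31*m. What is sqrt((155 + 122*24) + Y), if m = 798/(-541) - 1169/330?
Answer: sqrt(93306767628030)/178530 ≈ 54.106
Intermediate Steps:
m = -895769/178530 (m = 798*(-1/541) - 1169*1/330 = -798/541 - 1169/330 = -895769/178530 ≈ -5.0175)
Y = -27768839/178530 (Y = 31*(-895769/178530) = -27768839/178530 ≈ -155.54)
sqrt((155 + 122*24) + Y) = sqrt((155 + 122*24) - 27768839/178530) = sqrt((155 + 2928) - 27768839/178530) = sqrt(3083 - 27768839/178530) = sqrt(522639151/178530) = sqrt(93306767628030)/178530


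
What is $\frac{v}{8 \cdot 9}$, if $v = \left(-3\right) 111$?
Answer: $- \frac{37}{8} \approx -4.625$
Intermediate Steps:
$v = -333$
$\frac{v}{8 \cdot 9} = - \frac{333}{8 \cdot 9} = - \frac{333}{72} = \left(-333\right) \frac{1}{72} = - \frac{37}{8}$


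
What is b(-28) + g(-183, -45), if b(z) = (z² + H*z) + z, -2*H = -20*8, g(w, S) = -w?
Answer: -1301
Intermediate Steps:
H = 80 (H = -(-10)*8 = -½*(-160) = 80)
b(z) = z² + 81*z (b(z) = (z² + 80*z) + z = z² + 81*z)
b(-28) + g(-183, -45) = -28*(81 - 28) - 1*(-183) = -28*53 + 183 = -1484 + 183 = -1301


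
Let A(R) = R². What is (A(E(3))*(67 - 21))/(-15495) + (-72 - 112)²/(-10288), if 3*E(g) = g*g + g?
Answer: -33260668/9963285 ≈ -3.3383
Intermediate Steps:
E(g) = g/3 + g²/3 (E(g) = (g*g + g)/3 = (g² + g)/3 = (g + g²)/3 = g/3 + g²/3)
(A(E(3))*(67 - 21))/(-15495) + (-72 - 112)²/(-10288) = (((⅓)*3*(1 + 3))²*(67 - 21))/(-15495) + (-72 - 112)²/(-10288) = (((⅓)*3*4)²*46)*(-1/15495) + (-184)²*(-1/10288) = (4²*46)*(-1/15495) + 33856*(-1/10288) = (16*46)*(-1/15495) - 2116/643 = 736*(-1/15495) - 2116/643 = -736/15495 - 2116/643 = -33260668/9963285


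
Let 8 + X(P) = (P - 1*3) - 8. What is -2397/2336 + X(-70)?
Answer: -210301/2336 ≈ -90.026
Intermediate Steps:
X(P) = -19 + P (X(P) = -8 + ((P - 1*3) - 8) = -8 + ((P - 3) - 8) = -8 + ((-3 + P) - 8) = -8 + (-11 + P) = -19 + P)
-2397/2336 + X(-70) = -2397/2336 + (-19 - 70) = -2397*1/2336 - 89 = -2397/2336 - 89 = -210301/2336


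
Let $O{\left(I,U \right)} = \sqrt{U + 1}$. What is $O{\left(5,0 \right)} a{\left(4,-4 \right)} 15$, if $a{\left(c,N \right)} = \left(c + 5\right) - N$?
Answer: $195$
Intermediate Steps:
$O{\left(I,U \right)} = \sqrt{1 + U}$
$a{\left(c,N \right)} = 5 + c - N$ ($a{\left(c,N \right)} = \left(5 + c\right) - N = 5 + c - N$)
$O{\left(5,0 \right)} a{\left(4,-4 \right)} 15 = \sqrt{1 + 0} \left(5 + 4 - -4\right) 15 = \sqrt{1} \left(5 + 4 + 4\right) 15 = 1 \cdot 13 \cdot 15 = 13 \cdot 15 = 195$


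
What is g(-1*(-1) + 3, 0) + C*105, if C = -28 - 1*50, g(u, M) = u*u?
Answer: -8174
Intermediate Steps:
g(u, M) = u²
C = -78 (C = -28 - 50 = -78)
g(-1*(-1) + 3, 0) + C*105 = (-1*(-1) + 3)² - 78*105 = (1 + 3)² - 8190 = 4² - 8190 = 16 - 8190 = -8174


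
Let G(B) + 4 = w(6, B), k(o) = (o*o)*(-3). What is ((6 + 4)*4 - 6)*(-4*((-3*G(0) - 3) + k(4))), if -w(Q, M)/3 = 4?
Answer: 408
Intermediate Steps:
k(o) = -3*o**2 (k(o) = o**2*(-3) = -3*o**2)
w(Q, M) = -12 (w(Q, M) = -3*4 = -12)
G(B) = -16 (G(B) = -4 - 12 = -16)
((6 + 4)*4 - 6)*(-4*((-3*G(0) - 3) + k(4))) = ((6 + 4)*4 - 6)*(-4*((-3*(-16) - 3) - 3*4**2)) = (10*4 - 6)*(-4*((48 - 3) - 3*16)) = (40 - 6)*(-4*(45 - 48)) = 34*(-4*(-3)) = 34*12 = 408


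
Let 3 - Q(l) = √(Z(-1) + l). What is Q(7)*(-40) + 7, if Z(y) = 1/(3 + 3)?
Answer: -113 + 20*√258/3 ≈ -5.9175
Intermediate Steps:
Z(y) = ⅙ (Z(y) = 1/6 = ⅙)
Q(l) = 3 - √(⅙ + l)
Q(7)*(-40) + 7 = (3 - √(6 + 36*7)/6)*(-40) + 7 = (3 - √(6 + 252)/6)*(-40) + 7 = (3 - √258/6)*(-40) + 7 = (-120 + 20*√258/3) + 7 = -113 + 20*√258/3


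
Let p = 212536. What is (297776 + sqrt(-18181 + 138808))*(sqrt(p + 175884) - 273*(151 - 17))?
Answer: -2*(18291 - sqrt(97105))*(297776 + 3*sqrt(13403)) ≈ -1.0720e+10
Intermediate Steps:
(297776 + sqrt(-18181 + 138808))*(sqrt(p + 175884) - 273*(151 - 17)) = (297776 + sqrt(-18181 + 138808))*(sqrt(212536 + 175884) - 273*(151 - 17)) = (297776 + sqrt(120627))*(sqrt(388420) - 273*134) = (297776 + 3*sqrt(13403))*(2*sqrt(97105) - 36582) = (297776 + 3*sqrt(13403))*(-36582 + 2*sqrt(97105)) = (-36582 + 2*sqrt(97105))*(297776 + 3*sqrt(13403))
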